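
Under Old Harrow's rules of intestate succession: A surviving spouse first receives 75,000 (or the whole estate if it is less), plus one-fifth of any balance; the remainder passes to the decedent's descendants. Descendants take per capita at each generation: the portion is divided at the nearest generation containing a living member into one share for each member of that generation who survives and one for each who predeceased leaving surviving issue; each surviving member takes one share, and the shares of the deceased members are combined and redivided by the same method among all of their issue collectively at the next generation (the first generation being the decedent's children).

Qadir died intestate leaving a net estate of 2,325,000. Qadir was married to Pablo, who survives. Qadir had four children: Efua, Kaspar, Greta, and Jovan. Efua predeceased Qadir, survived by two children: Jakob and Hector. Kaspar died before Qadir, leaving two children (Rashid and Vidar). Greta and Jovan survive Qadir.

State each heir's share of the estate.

Pablo first takes 75,000, leaving a balance of 2,250,000. Pablo then takes one-fifth of the balance (450,000), for a total of 525,000. The remaining 1,800,000 passes to the descendants.
The descendants' portion (1,800,000) is divided at the children's generation into 4 shares of 450,000. Greta and Jovan each take 450,000. The 2 shares of the deceased (Efua and Kaspar) are combined into a pool of 900,000.
That pool (900,000) is divided at the grandchildren's generation equally among Jakob, Hector, Rashid, and Vidar: 225,000 each.

Pablo: 525,000; Jakob: 225,000; Hector: 225,000; Rashid: 225,000; Vidar: 225,000; Greta: 450,000; Jovan: 450,000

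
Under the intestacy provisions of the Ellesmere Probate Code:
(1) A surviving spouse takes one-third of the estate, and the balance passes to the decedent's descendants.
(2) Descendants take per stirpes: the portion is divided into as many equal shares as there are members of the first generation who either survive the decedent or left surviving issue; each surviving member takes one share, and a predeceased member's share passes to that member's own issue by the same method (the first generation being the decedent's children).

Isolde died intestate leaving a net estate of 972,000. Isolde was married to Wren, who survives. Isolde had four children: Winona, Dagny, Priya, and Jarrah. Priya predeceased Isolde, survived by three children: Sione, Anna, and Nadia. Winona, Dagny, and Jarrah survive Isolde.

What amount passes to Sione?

Wren takes one-third of 972,000 = 324,000. The remaining 648,000 passes to the descendants.
The descendants' portion (648,000) is divided into 4 shares of 162,000: Winona, Dagny, and Jarrah each take 162,000; Priya's 162,000 share passes to Priya's issue.
Priya's share (162,000) is divided into 3 shares of 54,000: Sione, Anna, and Nadia each take 54,000.

Sione receives 54,000.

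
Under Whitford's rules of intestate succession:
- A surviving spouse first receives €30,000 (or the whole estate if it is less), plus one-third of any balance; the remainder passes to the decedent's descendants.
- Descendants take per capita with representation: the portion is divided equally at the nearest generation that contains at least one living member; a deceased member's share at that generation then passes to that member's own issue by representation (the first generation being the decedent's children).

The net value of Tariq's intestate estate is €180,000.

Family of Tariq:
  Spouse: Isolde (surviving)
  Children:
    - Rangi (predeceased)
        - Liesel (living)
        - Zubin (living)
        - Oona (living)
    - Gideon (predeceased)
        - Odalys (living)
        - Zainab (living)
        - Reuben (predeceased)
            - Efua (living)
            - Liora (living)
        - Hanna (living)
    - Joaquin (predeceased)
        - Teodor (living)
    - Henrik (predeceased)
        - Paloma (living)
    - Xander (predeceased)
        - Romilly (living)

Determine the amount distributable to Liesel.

Isolde first takes €30,000, leaving a balance of €150,000. Isolde then takes one-third of the balance (€50,000), for a total of €80,000. The remaining €100,000 passes to the descendants.
No child survives, so the initial division is made at the grandchildren's generation.
The descendants' portion (€100,000) is divided into 10 shares of €10,000: Liesel, Zubin, Oona, Odalys, Zainab, Hanna, Teodor, Paloma, and Romilly each take €10,000; Reuben's €10,000 share passes to Reuben's issue.
Reuben's share (€10,000) is divided into 2 shares of €5,000: Efua and Liora each take €5,000.

Liesel receives €10,000.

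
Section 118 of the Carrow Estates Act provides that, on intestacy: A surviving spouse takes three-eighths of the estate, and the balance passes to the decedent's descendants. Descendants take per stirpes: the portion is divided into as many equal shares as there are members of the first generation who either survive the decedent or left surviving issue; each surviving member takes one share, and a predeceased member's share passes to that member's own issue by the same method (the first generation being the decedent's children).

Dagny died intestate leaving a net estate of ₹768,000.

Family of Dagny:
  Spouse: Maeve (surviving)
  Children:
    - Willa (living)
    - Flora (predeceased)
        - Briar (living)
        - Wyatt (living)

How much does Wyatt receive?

Maeve takes three-eighths of ₹768,000 = ₹288,000. The remaining ₹480,000 passes to the descendants.
The descendants' portion (₹480,000) is divided into 2 shares of ₹240,000: Willa takes ₹240,000; Flora's ₹240,000 share passes to Flora's issue.
Flora's share (₹240,000) is divided into 2 shares of ₹120,000: Briar and Wyatt each take ₹120,000.

Wyatt receives ₹120,000.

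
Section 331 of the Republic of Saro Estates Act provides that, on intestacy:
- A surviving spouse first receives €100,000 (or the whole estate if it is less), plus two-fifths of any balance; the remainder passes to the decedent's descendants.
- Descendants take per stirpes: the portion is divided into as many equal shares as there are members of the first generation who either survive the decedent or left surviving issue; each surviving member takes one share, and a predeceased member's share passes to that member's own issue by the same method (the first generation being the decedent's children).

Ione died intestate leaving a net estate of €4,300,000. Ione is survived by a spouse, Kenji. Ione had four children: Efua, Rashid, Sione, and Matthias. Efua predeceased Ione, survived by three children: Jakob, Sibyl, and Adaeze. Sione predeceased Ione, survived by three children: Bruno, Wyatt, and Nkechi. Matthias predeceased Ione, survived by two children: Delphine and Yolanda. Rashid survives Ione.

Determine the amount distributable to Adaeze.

Kenji first takes €100,000, leaving a balance of €4,200,000. Kenji then takes two-fifths of the balance (€1,680,000), for a total of €1,780,000. The remaining €2,520,000 passes to the descendants.
The descendants' portion (€2,520,000) is divided into 4 shares of €630,000: Rashid takes €630,000; Efua's €630,000 share passes to Efua's issue; Sione's €630,000 share passes to Sione's issue; Matthias's €630,000 share passes to Matthias's issue.
Efua's share (€630,000) is divided into 3 shares of €210,000: Jakob, Sibyl, and Adaeze each take €210,000.
Sione's share (€630,000) is divided into 3 shares of €210,000: Bruno, Wyatt, and Nkechi each take €210,000.
Matthias's share (€630,000) is divided into 2 shares of €315,000: Delphine and Yolanda each take €315,000.

Adaeze receives €210,000.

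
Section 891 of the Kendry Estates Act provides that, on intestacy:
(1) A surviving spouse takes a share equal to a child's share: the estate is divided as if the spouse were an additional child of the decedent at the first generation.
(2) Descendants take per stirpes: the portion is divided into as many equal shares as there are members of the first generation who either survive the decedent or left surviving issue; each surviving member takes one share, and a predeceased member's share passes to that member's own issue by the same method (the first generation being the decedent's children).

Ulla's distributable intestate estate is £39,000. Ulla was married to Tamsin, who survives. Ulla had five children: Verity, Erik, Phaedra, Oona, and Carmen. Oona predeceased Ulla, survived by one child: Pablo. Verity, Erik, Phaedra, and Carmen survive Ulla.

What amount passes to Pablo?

The spouse counts as an additional share at the children's level, so there are 6 primary shares of £6,500. Tamsin takes one such share (£6,500).
The children's combined portion (£32,500) is divided into 5 shares of £6,500: Verity, Erik, Phaedra, and Carmen each take £6,500; Oona's £6,500 share passes to Oona's issue.
Oona's share (£6,500) passes entirely to Pablo.

Pablo receives £6,500.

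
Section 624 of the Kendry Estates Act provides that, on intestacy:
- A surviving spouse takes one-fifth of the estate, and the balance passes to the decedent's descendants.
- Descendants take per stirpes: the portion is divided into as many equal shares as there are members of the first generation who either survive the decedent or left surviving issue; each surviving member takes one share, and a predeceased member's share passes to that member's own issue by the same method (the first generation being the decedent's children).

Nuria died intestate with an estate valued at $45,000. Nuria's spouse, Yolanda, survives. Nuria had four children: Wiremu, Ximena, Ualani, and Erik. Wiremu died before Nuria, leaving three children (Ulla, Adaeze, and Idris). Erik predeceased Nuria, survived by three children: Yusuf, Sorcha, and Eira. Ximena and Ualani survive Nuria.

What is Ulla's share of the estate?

Ulla receives $3,000.

Yolanda takes one-fifth of $45,000 = $9,000. The remaining $36,000 passes to the descendants.
The descendants' portion ($36,000) is divided into 4 shares of $9,000: Ximena and Ualani each take $9,000; Wiremu's $9,000 share passes to Wiremu's issue; Erik's $9,000 share passes to Erik's issue.
Wiremu's share ($9,000) is divided into 3 shares of $3,000: Ulla, Adaeze, and Idris each take $3,000.
Erik's share ($9,000) is divided into 3 shares of $3,000: Yusuf, Sorcha, and Eira each take $3,000.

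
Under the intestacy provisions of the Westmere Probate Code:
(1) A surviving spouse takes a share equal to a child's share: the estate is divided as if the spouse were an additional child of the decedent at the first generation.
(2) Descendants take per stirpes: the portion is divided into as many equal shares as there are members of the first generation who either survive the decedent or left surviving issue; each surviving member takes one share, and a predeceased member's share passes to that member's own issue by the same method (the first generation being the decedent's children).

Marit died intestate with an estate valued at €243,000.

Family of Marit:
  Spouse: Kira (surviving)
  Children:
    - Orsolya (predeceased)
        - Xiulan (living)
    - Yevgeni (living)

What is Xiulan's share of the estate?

Xiulan receives €81,000.

The spouse counts as an additional share at the children's level, so there are 3 primary shares of €81,000. Kira takes one such share (€81,000).
The children's combined portion (€162,000) is divided into 2 shares of €81,000: Yevgeni takes €81,000; Orsolya's €81,000 share passes to Orsolya's issue.
Orsolya's share (€81,000) passes entirely to Xiulan.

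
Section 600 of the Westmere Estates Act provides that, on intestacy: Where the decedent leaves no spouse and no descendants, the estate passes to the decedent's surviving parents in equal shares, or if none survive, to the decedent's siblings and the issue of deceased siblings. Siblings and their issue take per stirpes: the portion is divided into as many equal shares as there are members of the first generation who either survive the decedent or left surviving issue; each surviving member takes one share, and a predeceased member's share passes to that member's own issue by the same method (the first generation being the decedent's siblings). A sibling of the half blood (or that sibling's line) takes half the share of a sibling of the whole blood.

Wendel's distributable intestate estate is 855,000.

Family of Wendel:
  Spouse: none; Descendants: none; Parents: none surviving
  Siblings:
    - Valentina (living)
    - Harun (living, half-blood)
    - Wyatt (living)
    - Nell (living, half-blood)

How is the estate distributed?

Valentina: 285,000; Harun: 142,500; Wyatt: 285,000; Nell: 142,500

The entire 855,000 passes to the siblings and their issue.
Counting each half-blood sibling's line as half a unit, there are 3 units in 855,000, so one unit is 285,000. Whole-blood lines (Valentina and Wyatt) take 285,000 each; half-blood lines (Harun and Nell) take 142,500 each.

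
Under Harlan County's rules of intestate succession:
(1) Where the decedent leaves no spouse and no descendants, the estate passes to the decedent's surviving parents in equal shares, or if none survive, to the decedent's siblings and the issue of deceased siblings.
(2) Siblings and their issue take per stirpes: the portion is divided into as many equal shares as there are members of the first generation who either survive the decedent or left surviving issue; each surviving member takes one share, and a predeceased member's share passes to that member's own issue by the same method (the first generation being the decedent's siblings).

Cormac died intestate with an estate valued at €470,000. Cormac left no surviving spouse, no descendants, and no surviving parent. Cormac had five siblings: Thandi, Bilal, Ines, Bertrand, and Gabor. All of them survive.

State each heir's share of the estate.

The entire €470,000 passes to the siblings and their issue.
That amount (€470,000) is divided into 5 shares of €94,000: Thandi, Bilal, Ines, Bertrand, and Gabor each take €94,000.

Thandi: €94,000; Bilal: €94,000; Ines: €94,000; Bertrand: €94,000; Gabor: €94,000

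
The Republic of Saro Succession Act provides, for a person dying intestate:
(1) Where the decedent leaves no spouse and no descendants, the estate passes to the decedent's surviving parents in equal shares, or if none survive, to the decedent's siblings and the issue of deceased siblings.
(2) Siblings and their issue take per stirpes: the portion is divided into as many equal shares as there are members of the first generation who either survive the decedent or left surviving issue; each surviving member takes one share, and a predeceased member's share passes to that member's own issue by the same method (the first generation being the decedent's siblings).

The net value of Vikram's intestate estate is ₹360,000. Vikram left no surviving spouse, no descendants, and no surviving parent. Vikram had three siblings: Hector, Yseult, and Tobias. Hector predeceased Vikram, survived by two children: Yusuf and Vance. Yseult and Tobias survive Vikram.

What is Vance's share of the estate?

Vance receives ₹60,000.

The entire ₹360,000 passes to the siblings and their issue.
That amount (₹360,000) is divided into 3 shares of ₹120,000: Yseult and Tobias each take ₹120,000; Hector's ₹120,000 share passes to Hector's issue.
Hector's share (₹120,000) is divided into 2 shares of ₹60,000: Yusuf and Vance each take ₹60,000.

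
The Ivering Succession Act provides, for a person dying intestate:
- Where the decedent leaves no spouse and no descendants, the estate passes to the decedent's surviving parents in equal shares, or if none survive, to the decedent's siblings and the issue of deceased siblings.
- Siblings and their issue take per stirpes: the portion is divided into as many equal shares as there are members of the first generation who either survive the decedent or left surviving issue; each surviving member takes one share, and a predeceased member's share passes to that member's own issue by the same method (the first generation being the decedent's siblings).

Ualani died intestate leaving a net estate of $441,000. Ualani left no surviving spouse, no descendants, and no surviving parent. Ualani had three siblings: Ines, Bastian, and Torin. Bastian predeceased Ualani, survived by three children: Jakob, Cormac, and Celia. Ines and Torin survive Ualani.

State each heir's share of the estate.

Ines: $147,000; Jakob: $49,000; Cormac: $49,000; Celia: $49,000; Torin: $147,000

The entire $441,000 passes to the siblings and their issue.
That amount ($441,000) is divided into 3 shares of $147,000: Ines and Torin each take $147,000; Bastian's $147,000 share passes to Bastian's issue.
Bastian's share ($147,000) is divided into 3 shares of $49,000: Jakob, Cormac, and Celia each take $49,000.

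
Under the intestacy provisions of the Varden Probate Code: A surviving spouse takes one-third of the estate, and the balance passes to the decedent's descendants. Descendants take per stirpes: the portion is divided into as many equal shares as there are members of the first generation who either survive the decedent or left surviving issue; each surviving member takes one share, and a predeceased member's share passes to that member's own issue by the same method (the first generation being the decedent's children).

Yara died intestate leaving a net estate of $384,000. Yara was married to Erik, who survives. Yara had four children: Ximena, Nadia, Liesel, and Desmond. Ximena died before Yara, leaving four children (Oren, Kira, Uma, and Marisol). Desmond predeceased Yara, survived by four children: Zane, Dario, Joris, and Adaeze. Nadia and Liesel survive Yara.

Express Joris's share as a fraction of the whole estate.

Erik takes one-third of $384,000 = $128,000. The remaining $256,000 passes to the descendants.
The descendants' portion ($256,000) is divided into 4 shares of $64,000: Nadia and Liesel each take $64,000; Ximena's $64,000 share passes to Ximena's issue; Desmond's $64,000 share passes to Desmond's issue.
Ximena's share ($64,000) is divided into 4 shares of $16,000: Oren, Kira, Uma, and Marisol each take $16,000.
Desmond's share ($64,000) is divided into 4 shares of $16,000: Zane, Dario, Joris, and Adaeze each take $16,000.

Joris receives 1/24 of the estate.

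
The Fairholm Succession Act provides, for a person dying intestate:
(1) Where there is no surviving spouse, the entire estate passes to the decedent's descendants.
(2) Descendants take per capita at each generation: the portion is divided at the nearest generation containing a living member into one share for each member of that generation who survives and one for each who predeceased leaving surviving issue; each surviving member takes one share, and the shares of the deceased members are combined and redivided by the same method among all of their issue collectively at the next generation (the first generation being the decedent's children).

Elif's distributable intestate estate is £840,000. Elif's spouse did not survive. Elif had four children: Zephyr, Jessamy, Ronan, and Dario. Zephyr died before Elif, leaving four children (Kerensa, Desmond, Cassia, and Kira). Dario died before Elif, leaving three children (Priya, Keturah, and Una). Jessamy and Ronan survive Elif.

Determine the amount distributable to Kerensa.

Kerensa receives £60,000.

The entire £840,000 passes to the descendants.
That amount (£840,000) is divided at the children's generation into 4 shares of £210,000. Jessamy and Ronan each take £210,000. The 2 shares of the deceased (Zephyr and Dario) are combined into a pool of £420,000.
That pool (£420,000) is divided at the grandchildren's generation equally among Kerensa, Desmond, Cassia, Kira, Priya, Keturah, and Una: £60,000 each.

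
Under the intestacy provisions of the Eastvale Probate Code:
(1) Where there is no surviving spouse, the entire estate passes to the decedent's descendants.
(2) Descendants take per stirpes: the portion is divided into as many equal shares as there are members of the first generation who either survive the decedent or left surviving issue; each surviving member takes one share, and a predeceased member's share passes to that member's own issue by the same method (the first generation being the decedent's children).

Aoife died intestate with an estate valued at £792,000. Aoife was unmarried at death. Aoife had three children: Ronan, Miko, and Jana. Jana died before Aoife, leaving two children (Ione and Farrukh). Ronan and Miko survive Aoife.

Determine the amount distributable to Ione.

The entire £792,000 passes to the descendants.
That amount (£792,000) is divided into 3 shares of £264,000: Ronan and Miko each take £264,000; Jana's £264,000 share passes to Jana's issue.
Jana's share (£264,000) is divided into 2 shares of £132,000: Ione and Farrukh each take £132,000.

Ione receives £132,000.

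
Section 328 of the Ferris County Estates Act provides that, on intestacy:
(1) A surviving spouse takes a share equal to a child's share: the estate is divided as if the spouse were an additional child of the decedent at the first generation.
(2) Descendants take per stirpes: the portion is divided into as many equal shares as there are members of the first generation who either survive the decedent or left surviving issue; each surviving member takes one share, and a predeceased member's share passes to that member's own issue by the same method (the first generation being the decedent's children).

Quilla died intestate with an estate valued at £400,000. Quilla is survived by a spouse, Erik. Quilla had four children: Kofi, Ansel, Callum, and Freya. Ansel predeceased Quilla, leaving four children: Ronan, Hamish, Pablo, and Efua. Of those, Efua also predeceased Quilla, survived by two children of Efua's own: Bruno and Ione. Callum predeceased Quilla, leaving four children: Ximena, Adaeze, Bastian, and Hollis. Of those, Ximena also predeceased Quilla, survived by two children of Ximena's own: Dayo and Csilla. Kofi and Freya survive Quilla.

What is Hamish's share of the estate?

Hamish receives £20,000.

The spouse counts as an additional share at the children's level, so there are 5 primary shares of £80,000. Erik takes one such share (£80,000).
The children's combined portion (£320,000) is divided into 4 shares of £80,000: Kofi and Freya each take £80,000; Ansel's £80,000 share passes to Ansel's issue; Callum's £80,000 share passes to Callum's issue.
Ansel's share (£80,000) is divided into 4 shares of £20,000: Ronan, Hamish, and Pablo each take £20,000; Efua's £20,000 share passes to Efua's issue.
Efua's share (£20,000) is divided into 2 shares of £10,000: Bruno and Ione each take £10,000.
Callum's share (£80,000) is divided into 4 shares of £20,000: Adaeze, Bastian, and Hollis each take £20,000; Ximena's £20,000 share passes to Ximena's issue.
Ximena's share (£20,000) is divided into 2 shares of £10,000: Dayo and Csilla each take £10,000.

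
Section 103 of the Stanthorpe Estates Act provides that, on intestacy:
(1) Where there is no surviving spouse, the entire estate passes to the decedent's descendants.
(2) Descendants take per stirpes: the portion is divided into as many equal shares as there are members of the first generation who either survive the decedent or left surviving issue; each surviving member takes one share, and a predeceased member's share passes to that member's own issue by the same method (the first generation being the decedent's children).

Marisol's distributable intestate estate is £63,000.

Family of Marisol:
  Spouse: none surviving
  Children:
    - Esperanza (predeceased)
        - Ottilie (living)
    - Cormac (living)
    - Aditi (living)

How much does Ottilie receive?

The entire £63,000 passes to the descendants.
That amount (£63,000) is divided into 3 shares of £21,000: Cormac and Aditi each take £21,000; Esperanza's £21,000 share passes to Esperanza's issue.
Esperanza's share (£21,000) passes entirely to Ottilie.

Ottilie receives £21,000.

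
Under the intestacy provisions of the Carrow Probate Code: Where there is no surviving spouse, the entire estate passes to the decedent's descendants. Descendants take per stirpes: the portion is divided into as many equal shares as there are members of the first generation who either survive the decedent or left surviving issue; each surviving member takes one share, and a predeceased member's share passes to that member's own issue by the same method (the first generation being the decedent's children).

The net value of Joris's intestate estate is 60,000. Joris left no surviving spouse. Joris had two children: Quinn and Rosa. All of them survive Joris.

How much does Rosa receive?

Rosa receives 30,000.

The entire 60,000 passes to the descendants.
That amount (60,000) is divided into 2 shares of 30,000: Quinn and Rosa each take 30,000.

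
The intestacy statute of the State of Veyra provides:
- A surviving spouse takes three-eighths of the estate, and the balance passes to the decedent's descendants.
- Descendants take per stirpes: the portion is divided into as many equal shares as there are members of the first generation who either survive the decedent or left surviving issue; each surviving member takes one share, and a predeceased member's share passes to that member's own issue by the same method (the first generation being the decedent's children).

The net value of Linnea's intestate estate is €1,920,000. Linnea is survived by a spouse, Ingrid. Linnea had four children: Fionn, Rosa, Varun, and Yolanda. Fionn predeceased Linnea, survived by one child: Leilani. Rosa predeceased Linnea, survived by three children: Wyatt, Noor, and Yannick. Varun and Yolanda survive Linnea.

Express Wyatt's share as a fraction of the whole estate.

Ingrid takes three-eighths of €1,920,000 = €720,000. The remaining €1,200,000 passes to the descendants.
The descendants' portion (€1,200,000) is divided into 4 shares of €300,000: Varun and Yolanda each take €300,000; Fionn's €300,000 share passes to Fionn's issue; Rosa's €300,000 share passes to Rosa's issue.
Fionn's share (€300,000) passes entirely to Leilani.
Rosa's share (€300,000) is divided into 3 shares of €100,000: Wyatt, Noor, and Yannick each take €100,000.

Wyatt receives 5/96 of the estate.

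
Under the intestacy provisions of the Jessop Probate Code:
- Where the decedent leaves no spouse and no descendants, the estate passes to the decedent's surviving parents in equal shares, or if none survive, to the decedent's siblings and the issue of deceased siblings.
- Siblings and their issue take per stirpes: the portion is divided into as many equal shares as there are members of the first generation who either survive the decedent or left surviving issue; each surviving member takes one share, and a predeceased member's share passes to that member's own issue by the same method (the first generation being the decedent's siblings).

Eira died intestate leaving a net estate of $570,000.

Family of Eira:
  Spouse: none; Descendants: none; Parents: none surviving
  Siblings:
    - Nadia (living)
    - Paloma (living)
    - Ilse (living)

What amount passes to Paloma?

The entire $570,000 passes to the siblings and their issue.
That amount ($570,000) is divided into 3 shares of $190,000: Nadia, Paloma, and Ilse each take $190,000.

Paloma receives $190,000.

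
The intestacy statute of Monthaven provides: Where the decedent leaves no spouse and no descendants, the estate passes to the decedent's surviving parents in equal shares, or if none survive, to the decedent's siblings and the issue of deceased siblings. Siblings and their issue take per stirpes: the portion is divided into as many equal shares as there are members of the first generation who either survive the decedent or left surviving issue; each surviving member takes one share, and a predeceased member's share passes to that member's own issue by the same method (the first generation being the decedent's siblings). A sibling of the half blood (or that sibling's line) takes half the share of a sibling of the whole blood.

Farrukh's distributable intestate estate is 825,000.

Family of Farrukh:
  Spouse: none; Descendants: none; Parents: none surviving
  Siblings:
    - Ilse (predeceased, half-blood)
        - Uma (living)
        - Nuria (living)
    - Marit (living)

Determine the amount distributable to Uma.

The entire 825,000 passes to the siblings and their issue.
Counting each half-blood sibling's line as half a unit, there are 3/2 units in 825,000, so one unit is 550,000. Whole-blood lines (Marit) take 550,000 each; half-blood lines (Ilse) take 275,000 each.
Ilse's share (275,000) is divided into 2 shares of 137,500: Uma and Nuria each take 137,500.

Uma receives 137,500.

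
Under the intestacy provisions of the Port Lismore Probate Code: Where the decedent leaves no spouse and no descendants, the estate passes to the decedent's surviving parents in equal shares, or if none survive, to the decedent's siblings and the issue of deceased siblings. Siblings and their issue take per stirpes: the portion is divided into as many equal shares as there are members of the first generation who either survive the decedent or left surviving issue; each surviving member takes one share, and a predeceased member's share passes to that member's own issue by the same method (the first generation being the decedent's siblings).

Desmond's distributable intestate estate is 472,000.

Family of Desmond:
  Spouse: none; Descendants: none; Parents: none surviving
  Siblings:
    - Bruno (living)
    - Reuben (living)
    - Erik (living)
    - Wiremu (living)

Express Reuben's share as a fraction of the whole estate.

Reuben receives 1/4 of the estate.

The entire 472,000 passes to the siblings and their issue.
That amount (472,000) is divided into 4 shares of 118,000: Bruno, Reuben, Erik, and Wiremu each take 118,000.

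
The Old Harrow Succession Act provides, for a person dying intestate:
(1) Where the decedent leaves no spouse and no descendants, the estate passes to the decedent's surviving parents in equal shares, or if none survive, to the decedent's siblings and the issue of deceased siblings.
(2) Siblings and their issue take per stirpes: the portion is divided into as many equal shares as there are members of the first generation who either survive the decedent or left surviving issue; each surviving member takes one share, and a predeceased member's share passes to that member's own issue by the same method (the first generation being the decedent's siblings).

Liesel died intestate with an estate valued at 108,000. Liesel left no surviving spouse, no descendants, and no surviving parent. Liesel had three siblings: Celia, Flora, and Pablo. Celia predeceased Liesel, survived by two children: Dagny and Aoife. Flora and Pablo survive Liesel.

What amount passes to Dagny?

The entire 108,000 passes to the siblings and their issue.
That amount (108,000) is divided into 3 shares of 36,000: Flora and Pablo each take 36,000; Celia's 36,000 share passes to Celia's issue.
Celia's share (36,000) is divided into 2 shares of 18,000: Dagny and Aoife each take 18,000.

Dagny receives 18,000.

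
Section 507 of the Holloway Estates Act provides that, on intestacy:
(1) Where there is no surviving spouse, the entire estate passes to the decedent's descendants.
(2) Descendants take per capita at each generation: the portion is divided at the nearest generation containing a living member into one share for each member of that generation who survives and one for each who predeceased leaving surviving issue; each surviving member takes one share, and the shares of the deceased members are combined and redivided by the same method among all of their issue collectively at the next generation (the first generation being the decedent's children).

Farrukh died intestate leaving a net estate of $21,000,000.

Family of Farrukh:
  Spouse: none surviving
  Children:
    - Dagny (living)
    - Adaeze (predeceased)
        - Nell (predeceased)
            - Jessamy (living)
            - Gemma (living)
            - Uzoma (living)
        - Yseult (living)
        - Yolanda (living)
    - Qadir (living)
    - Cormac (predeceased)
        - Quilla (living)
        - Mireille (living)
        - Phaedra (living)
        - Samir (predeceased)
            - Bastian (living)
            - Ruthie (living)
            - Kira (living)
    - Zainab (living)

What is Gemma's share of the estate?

The entire $21,000,000 passes to the descendants.
That amount ($21,000,000) is divided at the children's generation into 5 shares of $4,200,000. Dagny, Qadir, and Zainab each take $4,200,000. The 2 shares of the deceased (Adaeze and Cormac) are combined into a pool of $8,400,000.
That pool ($8,400,000) is divided at the grandchildren's generation into 7 shares of $1,200,000. Yseult, Yolanda, Quilla, Mireille, and Phaedra each take $1,200,000. The 2 shares of the deceased (Nell and Samir) are combined into a pool of $2,400,000.
That pool ($2,400,000) is divided at the great-grandchildren's generation equally among Jessamy, Gemma, Uzoma, Bastian, Ruthie, and Kira: $400,000 each.

Gemma receives $400,000.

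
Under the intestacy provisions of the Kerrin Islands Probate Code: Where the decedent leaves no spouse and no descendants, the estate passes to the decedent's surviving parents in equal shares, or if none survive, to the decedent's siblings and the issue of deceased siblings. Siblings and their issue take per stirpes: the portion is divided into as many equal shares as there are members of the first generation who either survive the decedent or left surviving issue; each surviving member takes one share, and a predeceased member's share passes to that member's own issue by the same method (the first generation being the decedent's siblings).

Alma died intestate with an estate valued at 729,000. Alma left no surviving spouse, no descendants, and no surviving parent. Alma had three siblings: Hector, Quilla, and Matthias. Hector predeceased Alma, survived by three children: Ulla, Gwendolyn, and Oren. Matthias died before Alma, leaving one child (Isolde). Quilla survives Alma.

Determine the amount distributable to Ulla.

Ulla receives 81,000.

The entire 729,000 passes to the siblings and their issue.
That amount (729,000) is divided into 3 shares of 243,000: Quilla takes 243,000; Hector's 243,000 share passes to Hector's issue; Matthias's 243,000 share passes to Matthias's issue.
Hector's share (243,000) is divided into 3 shares of 81,000: Ulla, Gwendolyn, and Oren each take 81,000.
Matthias's share (243,000) passes entirely to Isolde.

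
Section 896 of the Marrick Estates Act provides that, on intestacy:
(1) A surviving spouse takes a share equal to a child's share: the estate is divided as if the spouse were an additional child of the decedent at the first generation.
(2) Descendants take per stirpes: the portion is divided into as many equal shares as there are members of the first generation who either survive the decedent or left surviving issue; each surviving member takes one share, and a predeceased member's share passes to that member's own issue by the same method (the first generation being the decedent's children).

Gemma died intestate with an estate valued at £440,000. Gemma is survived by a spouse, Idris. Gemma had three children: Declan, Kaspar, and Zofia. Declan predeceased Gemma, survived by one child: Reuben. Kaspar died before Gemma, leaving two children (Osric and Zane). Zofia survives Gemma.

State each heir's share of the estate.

The spouse counts as an additional share at the children's level, so there are 4 primary shares of £110,000. Idris takes one such share (£110,000).
The children's combined portion (£330,000) is divided into 3 shares of £110,000: Zofia takes £110,000; Declan's £110,000 share passes to Declan's issue; Kaspar's £110,000 share passes to Kaspar's issue.
Declan's share (£110,000) passes entirely to Reuben.
Kaspar's share (£110,000) is divided into 2 shares of £55,000: Osric and Zane each take £55,000.

Idris: £110,000; Reuben: £110,000; Osric: £55,000; Zane: £55,000; Zofia: £110,000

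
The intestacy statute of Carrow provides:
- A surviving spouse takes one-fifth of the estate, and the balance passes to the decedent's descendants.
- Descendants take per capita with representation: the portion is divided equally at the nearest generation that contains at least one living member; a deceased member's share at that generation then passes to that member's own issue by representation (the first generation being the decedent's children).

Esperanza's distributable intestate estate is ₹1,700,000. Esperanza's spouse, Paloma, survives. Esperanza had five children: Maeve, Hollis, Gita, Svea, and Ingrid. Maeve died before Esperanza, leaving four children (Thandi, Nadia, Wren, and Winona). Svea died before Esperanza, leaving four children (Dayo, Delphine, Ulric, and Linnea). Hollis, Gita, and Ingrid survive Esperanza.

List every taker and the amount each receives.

Paloma takes one-fifth of ₹1,700,000 = ₹340,000. The remaining ₹1,360,000 passes to the descendants.
The descendants' portion (₹1,360,000) is divided into 5 shares of ₹272,000: Hollis, Gita, and Ingrid each take ₹272,000; Maeve's ₹272,000 share passes to Maeve's issue; Svea's ₹272,000 share passes to Svea's issue.
Maeve's share (₹272,000) is divided into 4 shares of ₹68,000: Thandi, Nadia, Wren, and Winona each take ₹68,000.
Svea's share (₹272,000) is divided into 4 shares of ₹68,000: Dayo, Delphine, Ulric, and Linnea each take ₹68,000.

Paloma: ₹340,000; Thandi: ₹68,000; Nadia: ₹68,000; Wren: ₹68,000; Winona: ₹68,000; Hollis: ₹272,000; Gita: ₹272,000; Dayo: ₹68,000; Delphine: ₹68,000; Ulric: ₹68,000; Linnea: ₹68,000; Ingrid: ₹272,000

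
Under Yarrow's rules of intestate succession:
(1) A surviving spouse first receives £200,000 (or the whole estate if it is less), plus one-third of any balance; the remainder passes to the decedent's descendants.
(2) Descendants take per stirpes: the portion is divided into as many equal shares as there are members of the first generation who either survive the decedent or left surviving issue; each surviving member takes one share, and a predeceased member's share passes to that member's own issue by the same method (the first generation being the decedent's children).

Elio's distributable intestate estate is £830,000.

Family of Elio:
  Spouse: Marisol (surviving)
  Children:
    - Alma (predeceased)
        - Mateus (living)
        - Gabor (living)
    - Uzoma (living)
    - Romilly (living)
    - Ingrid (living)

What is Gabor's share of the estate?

Marisol first takes £200,000, leaving a balance of £630,000. Marisol then takes one-third of the balance (£210,000), for a total of £410,000. The remaining £420,000 passes to the descendants.
The descendants' portion (£420,000) is divided into 4 shares of £105,000: Uzoma, Romilly, and Ingrid each take £105,000; Alma's £105,000 share passes to Alma's issue.
Alma's share (£105,000) is divided into 2 shares of £52,500: Mateus and Gabor each take £52,500.

Gabor receives £52,500.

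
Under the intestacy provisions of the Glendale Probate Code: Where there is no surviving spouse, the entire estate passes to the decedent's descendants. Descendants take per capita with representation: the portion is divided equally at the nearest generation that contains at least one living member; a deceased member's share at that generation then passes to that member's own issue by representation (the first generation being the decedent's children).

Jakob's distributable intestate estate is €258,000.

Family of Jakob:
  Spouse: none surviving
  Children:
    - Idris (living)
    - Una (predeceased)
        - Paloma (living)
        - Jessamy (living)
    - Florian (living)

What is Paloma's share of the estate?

Paloma receives €43,000.

The entire €258,000 passes to the descendants.
That amount (€258,000) is divided into 3 shares of €86,000: Idris and Florian each take €86,000; Una's €86,000 share passes to Una's issue.
Una's share (€86,000) is divided into 2 shares of €43,000: Paloma and Jessamy each take €43,000.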